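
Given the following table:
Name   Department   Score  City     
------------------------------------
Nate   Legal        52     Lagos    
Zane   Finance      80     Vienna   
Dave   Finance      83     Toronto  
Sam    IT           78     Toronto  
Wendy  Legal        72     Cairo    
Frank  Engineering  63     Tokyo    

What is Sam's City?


Row 4: Sam
City = Toronto

ANSWER: Toronto


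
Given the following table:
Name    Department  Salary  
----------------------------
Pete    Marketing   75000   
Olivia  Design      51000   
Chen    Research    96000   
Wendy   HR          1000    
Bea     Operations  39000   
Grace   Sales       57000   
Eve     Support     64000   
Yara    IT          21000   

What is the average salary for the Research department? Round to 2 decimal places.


Research department members:
  Chen: 96000
Sum = 96000
Count = 1
Average = 96000 / 1 = 96000.00

ANSWER: 96000.00


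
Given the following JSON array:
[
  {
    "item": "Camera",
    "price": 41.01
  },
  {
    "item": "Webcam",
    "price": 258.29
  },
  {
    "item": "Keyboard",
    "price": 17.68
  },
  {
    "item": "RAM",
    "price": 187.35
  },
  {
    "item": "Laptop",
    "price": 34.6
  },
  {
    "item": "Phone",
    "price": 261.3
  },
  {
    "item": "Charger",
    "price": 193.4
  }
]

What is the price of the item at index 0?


Array index 0 -> Camera
price = 41.01

ANSWER: 41.01


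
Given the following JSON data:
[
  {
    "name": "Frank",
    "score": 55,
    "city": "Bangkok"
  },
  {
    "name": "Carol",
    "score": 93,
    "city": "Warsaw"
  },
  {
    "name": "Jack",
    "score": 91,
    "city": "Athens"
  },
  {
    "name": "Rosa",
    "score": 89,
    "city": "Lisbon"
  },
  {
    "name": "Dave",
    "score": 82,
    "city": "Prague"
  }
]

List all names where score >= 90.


Filtering records where score >= 90:
  Frank (score=55) -> no
  Carol (score=93) -> YES
  Jack (score=91) -> YES
  Rosa (score=89) -> no
  Dave (score=82) -> no


ANSWER: Carol, Jack


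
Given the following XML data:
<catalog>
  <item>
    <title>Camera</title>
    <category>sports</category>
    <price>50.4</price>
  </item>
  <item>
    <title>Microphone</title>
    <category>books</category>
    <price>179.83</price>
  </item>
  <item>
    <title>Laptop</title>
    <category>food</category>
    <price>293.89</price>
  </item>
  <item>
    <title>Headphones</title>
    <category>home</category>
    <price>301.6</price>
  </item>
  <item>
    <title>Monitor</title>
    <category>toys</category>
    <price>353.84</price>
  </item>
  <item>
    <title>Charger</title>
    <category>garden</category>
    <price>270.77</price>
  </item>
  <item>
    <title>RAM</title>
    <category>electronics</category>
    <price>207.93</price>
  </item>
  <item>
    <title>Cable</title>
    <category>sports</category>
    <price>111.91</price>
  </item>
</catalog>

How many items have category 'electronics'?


Scanning <item> elements for <category>electronics</category>:
  Item 7: RAM -> MATCH
Count: 1

ANSWER: 1


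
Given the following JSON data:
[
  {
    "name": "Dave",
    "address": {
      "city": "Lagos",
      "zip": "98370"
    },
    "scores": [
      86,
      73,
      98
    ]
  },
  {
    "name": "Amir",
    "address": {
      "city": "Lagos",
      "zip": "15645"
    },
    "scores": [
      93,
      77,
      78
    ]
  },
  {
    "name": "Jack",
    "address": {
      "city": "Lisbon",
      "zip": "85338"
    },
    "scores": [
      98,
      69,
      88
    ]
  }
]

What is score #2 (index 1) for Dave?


Path: records[0].scores[1]
Value: 73

ANSWER: 73


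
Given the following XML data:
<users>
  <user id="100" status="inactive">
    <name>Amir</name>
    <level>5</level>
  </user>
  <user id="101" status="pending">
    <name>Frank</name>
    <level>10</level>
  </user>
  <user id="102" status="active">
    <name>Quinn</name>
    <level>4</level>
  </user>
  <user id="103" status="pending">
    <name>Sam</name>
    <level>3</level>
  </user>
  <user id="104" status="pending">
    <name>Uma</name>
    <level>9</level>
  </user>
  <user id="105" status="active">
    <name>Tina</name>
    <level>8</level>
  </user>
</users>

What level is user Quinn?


Finding user: Quinn
<level>4</level>

ANSWER: 4


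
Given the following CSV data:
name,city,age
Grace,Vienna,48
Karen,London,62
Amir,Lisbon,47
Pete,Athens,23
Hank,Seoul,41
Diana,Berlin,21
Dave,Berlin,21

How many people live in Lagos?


Scanning city column for 'Lagos':
Total matches: 0

ANSWER: 0


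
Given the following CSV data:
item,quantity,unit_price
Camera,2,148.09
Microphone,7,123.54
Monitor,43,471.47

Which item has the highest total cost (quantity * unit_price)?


Computing row totals:
  Camera: 296.18
  Microphone: 864.78
  Monitor: 20273.21
Maximum: Monitor (20273.21)

ANSWER: Monitor


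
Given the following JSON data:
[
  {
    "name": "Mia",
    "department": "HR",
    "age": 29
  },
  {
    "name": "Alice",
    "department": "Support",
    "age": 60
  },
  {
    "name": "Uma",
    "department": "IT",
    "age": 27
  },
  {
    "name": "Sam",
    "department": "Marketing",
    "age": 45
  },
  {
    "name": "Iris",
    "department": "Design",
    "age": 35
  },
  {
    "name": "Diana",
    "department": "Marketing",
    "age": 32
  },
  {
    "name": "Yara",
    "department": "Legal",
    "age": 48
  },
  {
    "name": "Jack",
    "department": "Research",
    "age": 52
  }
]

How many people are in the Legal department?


Scanning records for department = Legal
  Record 6: Yara
Count: 1

ANSWER: 1


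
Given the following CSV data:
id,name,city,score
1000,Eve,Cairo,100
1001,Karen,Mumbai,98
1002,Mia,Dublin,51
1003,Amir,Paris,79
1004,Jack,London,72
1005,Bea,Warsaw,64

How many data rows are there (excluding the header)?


Counting rows (excluding header):
Header: id,name,city,score
Data rows: 6

ANSWER: 6


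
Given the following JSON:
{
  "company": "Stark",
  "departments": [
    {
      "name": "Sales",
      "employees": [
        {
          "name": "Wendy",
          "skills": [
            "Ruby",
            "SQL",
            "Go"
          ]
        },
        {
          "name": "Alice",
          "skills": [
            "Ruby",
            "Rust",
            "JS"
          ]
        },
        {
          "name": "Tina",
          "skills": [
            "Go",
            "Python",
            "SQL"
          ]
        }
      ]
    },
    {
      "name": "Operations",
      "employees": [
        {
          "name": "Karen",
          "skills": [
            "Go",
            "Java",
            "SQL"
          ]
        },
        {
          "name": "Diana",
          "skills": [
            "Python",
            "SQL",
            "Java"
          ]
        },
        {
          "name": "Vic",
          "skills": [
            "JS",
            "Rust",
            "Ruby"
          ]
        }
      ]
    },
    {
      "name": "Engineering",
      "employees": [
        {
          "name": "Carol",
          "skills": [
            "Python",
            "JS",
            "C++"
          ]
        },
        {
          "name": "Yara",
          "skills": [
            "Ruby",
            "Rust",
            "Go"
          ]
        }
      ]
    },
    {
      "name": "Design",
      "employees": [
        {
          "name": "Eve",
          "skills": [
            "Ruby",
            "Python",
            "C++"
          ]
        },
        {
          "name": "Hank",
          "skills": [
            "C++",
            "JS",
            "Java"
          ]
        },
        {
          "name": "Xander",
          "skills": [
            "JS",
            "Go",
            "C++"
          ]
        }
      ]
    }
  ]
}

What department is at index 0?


Path: departments[0].name
Value: Sales

ANSWER: Sales


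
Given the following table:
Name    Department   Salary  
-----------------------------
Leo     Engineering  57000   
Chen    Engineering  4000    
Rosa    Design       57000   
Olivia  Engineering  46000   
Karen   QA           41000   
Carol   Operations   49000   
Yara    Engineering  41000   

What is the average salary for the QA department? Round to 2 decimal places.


QA department members:
  Karen: 41000
Sum = 41000
Count = 1
Average = 41000 / 1 = 41000.00

ANSWER: 41000.00


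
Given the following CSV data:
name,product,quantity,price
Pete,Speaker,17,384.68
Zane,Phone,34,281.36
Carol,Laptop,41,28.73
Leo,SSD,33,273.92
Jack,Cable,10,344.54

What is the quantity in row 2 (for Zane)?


Row 2: Zane
Column 'quantity' = 34

ANSWER: 34


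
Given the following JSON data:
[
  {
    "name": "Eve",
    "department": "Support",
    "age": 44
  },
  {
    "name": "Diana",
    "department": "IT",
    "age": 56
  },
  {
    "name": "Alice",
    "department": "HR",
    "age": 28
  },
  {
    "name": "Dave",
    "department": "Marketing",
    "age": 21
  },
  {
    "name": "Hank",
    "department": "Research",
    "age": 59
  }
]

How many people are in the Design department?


Scanning records for department = Design
  No matches found
Count: 0

ANSWER: 0


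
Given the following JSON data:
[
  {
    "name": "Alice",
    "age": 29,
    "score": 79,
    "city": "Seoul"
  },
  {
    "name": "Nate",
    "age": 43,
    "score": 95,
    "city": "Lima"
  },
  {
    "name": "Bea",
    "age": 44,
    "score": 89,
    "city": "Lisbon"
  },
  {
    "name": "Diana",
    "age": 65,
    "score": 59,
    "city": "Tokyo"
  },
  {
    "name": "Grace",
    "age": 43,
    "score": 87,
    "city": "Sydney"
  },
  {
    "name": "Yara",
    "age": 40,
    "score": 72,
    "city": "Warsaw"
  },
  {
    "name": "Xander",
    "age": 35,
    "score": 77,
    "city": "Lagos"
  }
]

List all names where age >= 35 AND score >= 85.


Checking both conditions:
  Alice (age=29, score=79) -> no
  Nate (age=43, score=95) -> YES
  Bea (age=44, score=89) -> YES
  Diana (age=65, score=59) -> no
  Grace (age=43, score=87) -> YES
  Yara (age=40, score=72) -> no
  Xander (age=35, score=77) -> no


ANSWER: Nate, Bea, Grace


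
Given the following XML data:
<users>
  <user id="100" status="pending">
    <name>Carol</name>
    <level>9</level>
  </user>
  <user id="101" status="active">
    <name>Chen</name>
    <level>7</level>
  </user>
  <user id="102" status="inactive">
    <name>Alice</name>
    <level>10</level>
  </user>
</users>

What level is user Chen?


Finding user: Chen
<level>7</level>

ANSWER: 7


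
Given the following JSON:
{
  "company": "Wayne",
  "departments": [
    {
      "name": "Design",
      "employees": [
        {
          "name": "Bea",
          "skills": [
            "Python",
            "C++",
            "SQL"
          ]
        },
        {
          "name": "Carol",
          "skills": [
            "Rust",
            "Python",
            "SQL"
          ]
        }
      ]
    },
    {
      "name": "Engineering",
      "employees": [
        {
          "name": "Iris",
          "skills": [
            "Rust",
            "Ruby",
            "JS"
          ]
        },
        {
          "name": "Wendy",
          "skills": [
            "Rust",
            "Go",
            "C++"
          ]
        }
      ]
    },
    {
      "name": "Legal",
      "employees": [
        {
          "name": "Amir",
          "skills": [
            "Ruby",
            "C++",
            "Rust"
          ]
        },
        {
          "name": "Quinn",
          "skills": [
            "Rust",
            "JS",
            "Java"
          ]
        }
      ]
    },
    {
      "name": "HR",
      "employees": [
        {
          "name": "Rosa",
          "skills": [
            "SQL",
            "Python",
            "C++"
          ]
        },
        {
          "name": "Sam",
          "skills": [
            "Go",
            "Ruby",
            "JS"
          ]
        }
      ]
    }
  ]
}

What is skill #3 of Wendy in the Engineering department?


Path: departments[1].employees[1].skills[2]
Value: C++

ANSWER: C++


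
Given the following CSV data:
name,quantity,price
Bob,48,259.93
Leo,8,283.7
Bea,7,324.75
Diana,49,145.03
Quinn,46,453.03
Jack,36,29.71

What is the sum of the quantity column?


Values in 'quantity' column:
  Row 1: 48
  Row 2: 8
  Row 3: 7
  Row 4: 49
  Row 5: 46
  Row 6: 36
Sum = 48 + 8 + 7 + 49 + 46 + 36 = 194

ANSWER: 194


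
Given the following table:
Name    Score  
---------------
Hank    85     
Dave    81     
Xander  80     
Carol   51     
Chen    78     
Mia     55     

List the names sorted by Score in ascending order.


Sorting by Score (ascending):
  Carol: 51
  Mia: 55
  Chen: 78
  Xander: 80
  Dave: 81
  Hank: 85


ANSWER: Carol, Mia, Chen, Xander, Dave, Hank


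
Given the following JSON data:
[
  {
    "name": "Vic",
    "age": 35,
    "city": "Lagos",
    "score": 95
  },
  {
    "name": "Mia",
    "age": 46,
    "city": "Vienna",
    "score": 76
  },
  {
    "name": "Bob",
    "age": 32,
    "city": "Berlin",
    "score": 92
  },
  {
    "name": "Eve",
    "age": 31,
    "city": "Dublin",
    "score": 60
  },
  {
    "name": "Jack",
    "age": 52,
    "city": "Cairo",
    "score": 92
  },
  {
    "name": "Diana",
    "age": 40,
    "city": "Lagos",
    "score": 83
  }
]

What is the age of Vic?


Looking up record where name = Vic
Record index: 0
Field 'age' = 35

ANSWER: 35


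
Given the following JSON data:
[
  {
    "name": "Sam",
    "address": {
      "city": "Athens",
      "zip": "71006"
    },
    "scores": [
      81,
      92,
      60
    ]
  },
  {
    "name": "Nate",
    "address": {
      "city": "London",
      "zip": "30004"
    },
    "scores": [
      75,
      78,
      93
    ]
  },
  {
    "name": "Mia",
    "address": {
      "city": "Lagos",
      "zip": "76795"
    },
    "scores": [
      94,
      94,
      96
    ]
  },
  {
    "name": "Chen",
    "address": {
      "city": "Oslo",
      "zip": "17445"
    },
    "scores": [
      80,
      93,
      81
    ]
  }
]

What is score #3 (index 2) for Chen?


Path: records[3].scores[2]
Value: 81

ANSWER: 81


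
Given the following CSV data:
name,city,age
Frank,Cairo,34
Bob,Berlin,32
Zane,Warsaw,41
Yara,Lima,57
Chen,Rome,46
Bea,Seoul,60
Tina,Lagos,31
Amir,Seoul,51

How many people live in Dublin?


Scanning city column for 'Dublin':
Total matches: 0

ANSWER: 0


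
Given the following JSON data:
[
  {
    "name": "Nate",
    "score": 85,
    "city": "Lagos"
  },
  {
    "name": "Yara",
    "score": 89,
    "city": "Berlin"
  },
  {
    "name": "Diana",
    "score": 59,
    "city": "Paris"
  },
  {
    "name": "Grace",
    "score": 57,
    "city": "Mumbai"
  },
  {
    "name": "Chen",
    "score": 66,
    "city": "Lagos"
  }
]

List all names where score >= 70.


Filtering records where score >= 70:
  Nate (score=85) -> YES
  Yara (score=89) -> YES
  Diana (score=59) -> no
  Grace (score=57) -> no
  Chen (score=66) -> no


ANSWER: Nate, Yara


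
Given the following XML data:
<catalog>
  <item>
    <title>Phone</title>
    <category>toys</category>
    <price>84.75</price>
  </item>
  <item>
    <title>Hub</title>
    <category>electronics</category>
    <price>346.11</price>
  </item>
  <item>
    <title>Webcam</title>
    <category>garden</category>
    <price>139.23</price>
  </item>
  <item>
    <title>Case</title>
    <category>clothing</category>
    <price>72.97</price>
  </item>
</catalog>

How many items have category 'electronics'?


Scanning <item> elements for <category>electronics</category>:
  Item 2: Hub -> MATCH
Count: 1

ANSWER: 1


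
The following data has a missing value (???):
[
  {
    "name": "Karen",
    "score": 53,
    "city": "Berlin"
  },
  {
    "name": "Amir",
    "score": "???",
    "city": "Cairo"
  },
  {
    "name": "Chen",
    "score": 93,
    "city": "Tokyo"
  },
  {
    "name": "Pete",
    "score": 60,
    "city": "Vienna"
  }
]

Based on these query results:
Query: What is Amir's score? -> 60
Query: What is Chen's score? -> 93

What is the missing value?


The missing value is Amir's score
From query: Amir's score = 60

ANSWER: 60


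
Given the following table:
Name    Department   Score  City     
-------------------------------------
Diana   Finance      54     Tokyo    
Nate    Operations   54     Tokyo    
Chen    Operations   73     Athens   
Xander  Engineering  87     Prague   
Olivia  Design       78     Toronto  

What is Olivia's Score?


Row 5: Olivia
Score = 78

ANSWER: 78


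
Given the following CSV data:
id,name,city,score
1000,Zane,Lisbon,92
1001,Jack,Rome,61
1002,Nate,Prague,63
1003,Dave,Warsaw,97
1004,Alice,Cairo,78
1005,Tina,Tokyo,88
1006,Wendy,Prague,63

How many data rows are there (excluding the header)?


Counting rows (excluding header):
Header: id,name,city,score
Data rows: 7

ANSWER: 7


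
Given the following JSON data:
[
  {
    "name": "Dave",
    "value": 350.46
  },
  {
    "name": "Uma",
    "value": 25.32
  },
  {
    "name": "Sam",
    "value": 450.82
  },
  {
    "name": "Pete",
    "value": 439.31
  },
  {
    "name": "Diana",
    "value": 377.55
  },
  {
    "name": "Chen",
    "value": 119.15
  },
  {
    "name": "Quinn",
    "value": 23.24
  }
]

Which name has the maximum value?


Comparing values:
  Dave: 350.46
  Uma: 25.32
  Sam: 450.82
  Pete: 439.31
  Diana: 377.55
  Chen: 119.15
  Quinn: 23.24
Maximum: Sam (450.82)

ANSWER: Sam


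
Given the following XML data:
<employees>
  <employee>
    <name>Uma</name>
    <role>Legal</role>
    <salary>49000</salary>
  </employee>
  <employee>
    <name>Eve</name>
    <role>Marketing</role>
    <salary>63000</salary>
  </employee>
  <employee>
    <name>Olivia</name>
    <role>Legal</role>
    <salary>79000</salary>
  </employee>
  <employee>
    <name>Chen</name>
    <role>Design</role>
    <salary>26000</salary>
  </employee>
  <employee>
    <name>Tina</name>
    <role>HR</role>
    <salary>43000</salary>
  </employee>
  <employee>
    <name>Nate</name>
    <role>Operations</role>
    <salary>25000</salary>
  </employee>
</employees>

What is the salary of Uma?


Searching for <employee> with <name>Uma</name>
Found at position 1
<salary>49000</salary>

ANSWER: 49000


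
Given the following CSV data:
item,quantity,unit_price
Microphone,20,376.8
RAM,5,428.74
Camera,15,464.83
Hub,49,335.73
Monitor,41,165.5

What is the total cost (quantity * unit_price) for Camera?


Row: Camera
quantity = 15
unit_price = 464.83
total = 15 * 464.83 = 6972.45

ANSWER: 6972.45


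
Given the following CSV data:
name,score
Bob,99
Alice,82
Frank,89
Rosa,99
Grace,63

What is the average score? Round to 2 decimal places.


Scores: 99, 82, 89, 99, 63
Sum = 432
Count = 5
Average = 432 / 5 = 86.40

ANSWER: 86.40


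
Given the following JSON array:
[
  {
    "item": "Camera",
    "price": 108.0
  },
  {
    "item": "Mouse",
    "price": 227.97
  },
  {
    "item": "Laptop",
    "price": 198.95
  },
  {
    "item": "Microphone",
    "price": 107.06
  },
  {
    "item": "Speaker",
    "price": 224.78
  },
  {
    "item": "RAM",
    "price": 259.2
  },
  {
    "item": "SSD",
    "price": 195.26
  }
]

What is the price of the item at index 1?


Array index 1 -> Mouse
price = 227.97

ANSWER: 227.97


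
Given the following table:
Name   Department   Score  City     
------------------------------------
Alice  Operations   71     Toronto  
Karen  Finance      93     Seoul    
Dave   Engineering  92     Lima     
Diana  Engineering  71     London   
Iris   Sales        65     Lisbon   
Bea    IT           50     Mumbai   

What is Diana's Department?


Row 4: Diana
Department = Engineering

ANSWER: Engineering


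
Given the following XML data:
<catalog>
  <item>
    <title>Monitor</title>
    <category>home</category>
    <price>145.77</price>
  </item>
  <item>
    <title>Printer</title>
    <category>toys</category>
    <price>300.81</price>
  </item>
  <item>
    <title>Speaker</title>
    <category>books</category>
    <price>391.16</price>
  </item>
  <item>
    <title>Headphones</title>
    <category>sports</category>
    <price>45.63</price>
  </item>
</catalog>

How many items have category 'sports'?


Scanning <item> elements for <category>sports</category>:
  Item 4: Headphones -> MATCH
Count: 1

ANSWER: 1


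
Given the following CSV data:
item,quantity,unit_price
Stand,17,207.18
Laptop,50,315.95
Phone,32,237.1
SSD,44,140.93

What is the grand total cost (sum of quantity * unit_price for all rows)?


Computing row totals:
  Stand: 17 * 207.18 = 3522.06
  Laptop: 50 * 315.95 = 15797.5
  Phone: 32 * 237.1 = 7587.2
  SSD: 44 * 140.93 = 6200.92
Grand total = 3522.06 + 15797.5 + 7587.2 + 6200.92 = 33107.68

ANSWER: 33107.68


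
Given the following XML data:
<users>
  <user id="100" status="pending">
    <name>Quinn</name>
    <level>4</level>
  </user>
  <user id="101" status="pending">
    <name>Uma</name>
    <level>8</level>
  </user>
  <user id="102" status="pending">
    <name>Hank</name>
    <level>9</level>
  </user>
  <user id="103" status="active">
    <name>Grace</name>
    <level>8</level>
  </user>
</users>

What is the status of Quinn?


Finding user with name = Quinn
user id="100" status="pending"

ANSWER: pending


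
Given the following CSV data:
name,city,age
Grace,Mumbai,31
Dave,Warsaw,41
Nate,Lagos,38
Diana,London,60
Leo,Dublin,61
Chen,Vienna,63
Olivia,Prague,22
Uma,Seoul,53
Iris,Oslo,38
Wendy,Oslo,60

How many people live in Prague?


Scanning city column for 'Prague':
  Row 7: Olivia -> MATCH
Total matches: 1

ANSWER: 1


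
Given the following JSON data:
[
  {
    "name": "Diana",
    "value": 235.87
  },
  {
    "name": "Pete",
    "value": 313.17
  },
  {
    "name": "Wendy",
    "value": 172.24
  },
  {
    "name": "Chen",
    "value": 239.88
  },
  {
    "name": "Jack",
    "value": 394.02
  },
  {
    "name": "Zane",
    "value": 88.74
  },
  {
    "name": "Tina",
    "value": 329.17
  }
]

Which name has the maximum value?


Comparing values:
  Diana: 235.87
  Pete: 313.17
  Wendy: 172.24
  Chen: 239.88
  Jack: 394.02
  Zane: 88.74
  Tina: 329.17
Maximum: Jack (394.02)

ANSWER: Jack


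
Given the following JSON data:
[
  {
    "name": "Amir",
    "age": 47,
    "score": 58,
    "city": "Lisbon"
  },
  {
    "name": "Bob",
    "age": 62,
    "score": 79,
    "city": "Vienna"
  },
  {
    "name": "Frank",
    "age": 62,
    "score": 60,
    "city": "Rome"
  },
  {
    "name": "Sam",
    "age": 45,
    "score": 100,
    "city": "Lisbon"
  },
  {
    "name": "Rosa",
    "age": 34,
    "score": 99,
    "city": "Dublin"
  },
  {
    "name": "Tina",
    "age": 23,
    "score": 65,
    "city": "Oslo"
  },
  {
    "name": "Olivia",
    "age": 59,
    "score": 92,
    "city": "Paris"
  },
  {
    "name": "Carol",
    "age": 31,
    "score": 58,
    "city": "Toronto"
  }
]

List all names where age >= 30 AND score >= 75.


Checking both conditions:
  Amir (age=47, score=58) -> no
  Bob (age=62, score=79) -> YES
  Frank (age=62, score=60) -> no
  Sam (age=45, score=100) -> YES
  Rosa (age=34, score=99) -> YES
  Tina (age=23, score=65) -> no
  Olivia (age=59, score=92) -> YES
  Carol (age=31, score=58) -> no


ANSWER: Bob, Sam, Rosa, Olivia


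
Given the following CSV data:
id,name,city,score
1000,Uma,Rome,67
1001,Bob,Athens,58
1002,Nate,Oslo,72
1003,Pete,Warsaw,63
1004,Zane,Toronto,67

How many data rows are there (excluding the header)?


Counting rows (excluding header):
Header: id,name,city,score
Data rows: 5

ANSWER: 5


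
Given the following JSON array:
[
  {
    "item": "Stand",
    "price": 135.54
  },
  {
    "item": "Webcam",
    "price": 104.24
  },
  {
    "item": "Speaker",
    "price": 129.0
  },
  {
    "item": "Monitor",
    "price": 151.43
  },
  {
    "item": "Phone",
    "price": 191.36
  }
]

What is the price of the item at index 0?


Array index 0 -> Stand
price = 135.54

ANSWER: 135.54


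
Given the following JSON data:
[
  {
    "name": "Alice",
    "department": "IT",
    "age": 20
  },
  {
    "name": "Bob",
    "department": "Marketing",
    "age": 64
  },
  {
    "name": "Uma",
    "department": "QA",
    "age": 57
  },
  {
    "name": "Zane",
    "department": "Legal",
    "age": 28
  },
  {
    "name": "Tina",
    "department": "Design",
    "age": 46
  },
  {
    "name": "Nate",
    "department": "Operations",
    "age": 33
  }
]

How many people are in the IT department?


Scanning records for department = IT
  Record 0: Alice
Count: 1

ANSWER: 1


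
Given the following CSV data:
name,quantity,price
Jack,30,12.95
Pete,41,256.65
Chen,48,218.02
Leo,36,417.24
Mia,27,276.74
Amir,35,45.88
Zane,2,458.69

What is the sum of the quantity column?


Values in 'quantity' column:
  Row 1: 30
  Row 2: 41
  Row 3: 48
  Row 4: 36
  Row 5: 27
  Row 6: 35
  Row 7: 2
Sum = 30 + 41 + 48 + 36 + 27 + 35 + 2 = 219

ANSWER: 219


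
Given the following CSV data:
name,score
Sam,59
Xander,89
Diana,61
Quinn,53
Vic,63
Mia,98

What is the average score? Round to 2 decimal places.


Scores: 59, 89, 61, 53, 63, 98
Sum = 423
Count = 6
Average = 423 / 6 = 70.50

ANSWER: 70.50


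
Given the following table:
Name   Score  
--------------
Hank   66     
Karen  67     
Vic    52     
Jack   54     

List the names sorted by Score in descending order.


Sorting by Score (descending):
  Karen: 67
  Hank: 66
  Jack: 54
  Vic: 52


ANSWER: Karen, Hank, Jack, Vic


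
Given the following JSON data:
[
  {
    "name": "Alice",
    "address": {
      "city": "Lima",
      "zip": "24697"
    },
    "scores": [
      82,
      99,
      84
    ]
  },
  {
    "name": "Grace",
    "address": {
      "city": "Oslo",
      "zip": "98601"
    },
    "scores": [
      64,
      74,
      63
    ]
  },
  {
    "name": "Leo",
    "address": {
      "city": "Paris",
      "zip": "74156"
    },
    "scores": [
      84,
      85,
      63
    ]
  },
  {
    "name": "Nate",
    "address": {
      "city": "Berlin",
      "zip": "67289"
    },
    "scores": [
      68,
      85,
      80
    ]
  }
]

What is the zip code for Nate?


Path: records[3].address.zip
Value: 67289

ANSWER: 67289


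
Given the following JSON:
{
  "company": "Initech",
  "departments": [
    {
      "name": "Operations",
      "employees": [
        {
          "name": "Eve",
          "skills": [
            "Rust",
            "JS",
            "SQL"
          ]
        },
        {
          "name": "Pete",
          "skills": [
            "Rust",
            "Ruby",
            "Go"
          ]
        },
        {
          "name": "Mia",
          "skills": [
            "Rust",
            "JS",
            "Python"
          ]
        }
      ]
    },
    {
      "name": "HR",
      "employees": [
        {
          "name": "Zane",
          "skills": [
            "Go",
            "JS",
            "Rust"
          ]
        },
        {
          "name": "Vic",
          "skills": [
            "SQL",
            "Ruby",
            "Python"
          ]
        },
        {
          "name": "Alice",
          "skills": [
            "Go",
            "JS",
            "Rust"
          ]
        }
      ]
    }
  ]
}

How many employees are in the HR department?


Path: departments[1].employees
Count: 3

ANSWER: 3


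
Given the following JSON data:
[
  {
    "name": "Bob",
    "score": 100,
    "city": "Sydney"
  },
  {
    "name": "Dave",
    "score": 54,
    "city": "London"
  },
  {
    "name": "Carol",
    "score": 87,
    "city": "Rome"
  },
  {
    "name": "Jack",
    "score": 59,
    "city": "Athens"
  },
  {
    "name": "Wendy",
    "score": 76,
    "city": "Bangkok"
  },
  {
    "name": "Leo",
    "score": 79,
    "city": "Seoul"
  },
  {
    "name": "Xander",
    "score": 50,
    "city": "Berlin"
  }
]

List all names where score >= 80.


Filtering records where score >= 80:
  Bob (score=100) -> YES
  Dave (score=54) -> no
  Carol (score=87) -> YES
  Jack (score=59) -> no
  Wendy (score=76) -> no
  Leo (score=79) -> no
  Xander (score=50) -> no


ANSWER: Bob, Carol


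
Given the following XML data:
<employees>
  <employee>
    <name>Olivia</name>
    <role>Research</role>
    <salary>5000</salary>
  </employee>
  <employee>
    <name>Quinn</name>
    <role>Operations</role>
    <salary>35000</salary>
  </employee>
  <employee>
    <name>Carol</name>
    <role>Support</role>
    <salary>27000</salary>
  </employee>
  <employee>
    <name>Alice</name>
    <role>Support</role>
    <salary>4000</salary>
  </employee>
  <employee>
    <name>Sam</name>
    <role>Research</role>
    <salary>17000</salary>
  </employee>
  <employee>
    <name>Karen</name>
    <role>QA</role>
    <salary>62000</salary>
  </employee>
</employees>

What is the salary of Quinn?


Searching for <employee> with <name>Quinn</name>
Found at position 2
<salary>35000</salary>

ANSWER: 35000


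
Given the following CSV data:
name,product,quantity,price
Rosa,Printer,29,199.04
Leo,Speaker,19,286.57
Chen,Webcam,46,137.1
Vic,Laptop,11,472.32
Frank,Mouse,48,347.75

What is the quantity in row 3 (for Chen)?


Row 3: Chen
Column 'quantity' = 46

ANSWER: 46


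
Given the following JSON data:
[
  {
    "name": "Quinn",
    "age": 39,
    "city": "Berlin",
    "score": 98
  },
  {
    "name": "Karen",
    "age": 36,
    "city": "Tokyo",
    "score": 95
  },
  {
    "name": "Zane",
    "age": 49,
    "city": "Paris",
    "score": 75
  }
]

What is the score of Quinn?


Looking up record where name = Quinn
Record index: 0
Field 'score' = 98

ANSWER: 98


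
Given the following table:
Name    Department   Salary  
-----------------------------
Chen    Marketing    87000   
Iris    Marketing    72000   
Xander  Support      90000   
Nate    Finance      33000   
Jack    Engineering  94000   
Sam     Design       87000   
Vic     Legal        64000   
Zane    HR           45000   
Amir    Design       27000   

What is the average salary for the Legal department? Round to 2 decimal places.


Legal department members:
  Vic: 64000
Sum = 64000
Count = 1
Average = 64000 / 1 = 64000.00

ANSWER: 64000.00


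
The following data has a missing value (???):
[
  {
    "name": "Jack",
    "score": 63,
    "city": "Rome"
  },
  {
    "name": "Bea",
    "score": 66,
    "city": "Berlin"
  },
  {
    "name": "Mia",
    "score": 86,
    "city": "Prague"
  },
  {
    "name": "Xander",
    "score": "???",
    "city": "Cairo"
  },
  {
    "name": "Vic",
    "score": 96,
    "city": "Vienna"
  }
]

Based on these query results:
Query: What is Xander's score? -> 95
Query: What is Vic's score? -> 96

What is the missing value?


The missing value is Xander's score
From query: Xander's score = 95

ANSWER: 95


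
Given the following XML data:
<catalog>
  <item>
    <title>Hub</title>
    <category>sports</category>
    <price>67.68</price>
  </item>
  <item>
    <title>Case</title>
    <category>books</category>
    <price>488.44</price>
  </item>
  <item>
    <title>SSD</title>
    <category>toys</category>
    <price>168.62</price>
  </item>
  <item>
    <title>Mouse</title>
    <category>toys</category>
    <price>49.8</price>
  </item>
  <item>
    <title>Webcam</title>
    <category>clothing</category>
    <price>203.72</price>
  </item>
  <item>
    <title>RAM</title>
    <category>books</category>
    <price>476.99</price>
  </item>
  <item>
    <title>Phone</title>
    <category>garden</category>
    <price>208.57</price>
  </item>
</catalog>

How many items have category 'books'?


Scanning <item> elements for <category>books</category>:
  Item 2: Case -> MATCH
  Item 6: RAM -> MATCH
Count: 2

ANSWER: 2


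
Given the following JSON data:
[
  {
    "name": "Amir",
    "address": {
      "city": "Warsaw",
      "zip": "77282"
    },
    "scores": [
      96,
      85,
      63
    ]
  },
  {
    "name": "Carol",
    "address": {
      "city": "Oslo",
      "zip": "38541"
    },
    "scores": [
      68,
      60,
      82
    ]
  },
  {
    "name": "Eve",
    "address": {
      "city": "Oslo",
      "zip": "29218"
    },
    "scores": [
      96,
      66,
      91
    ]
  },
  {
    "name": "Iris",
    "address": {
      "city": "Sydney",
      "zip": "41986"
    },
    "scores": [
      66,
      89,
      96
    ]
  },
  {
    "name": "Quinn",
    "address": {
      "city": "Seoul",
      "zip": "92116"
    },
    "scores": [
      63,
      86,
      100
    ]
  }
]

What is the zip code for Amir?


Path: records[0].address.zip
Value: 77282

ANSWER: 77282


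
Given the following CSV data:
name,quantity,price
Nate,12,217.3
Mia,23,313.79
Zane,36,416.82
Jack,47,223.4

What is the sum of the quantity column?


Values in 'quantity' column:
  Row 1: 12
  Row 2: 23
  Row 3: 36
  Row 4: 47
Sum = 12 + 23 + 36 + 47 = 118

ANSWER: 118


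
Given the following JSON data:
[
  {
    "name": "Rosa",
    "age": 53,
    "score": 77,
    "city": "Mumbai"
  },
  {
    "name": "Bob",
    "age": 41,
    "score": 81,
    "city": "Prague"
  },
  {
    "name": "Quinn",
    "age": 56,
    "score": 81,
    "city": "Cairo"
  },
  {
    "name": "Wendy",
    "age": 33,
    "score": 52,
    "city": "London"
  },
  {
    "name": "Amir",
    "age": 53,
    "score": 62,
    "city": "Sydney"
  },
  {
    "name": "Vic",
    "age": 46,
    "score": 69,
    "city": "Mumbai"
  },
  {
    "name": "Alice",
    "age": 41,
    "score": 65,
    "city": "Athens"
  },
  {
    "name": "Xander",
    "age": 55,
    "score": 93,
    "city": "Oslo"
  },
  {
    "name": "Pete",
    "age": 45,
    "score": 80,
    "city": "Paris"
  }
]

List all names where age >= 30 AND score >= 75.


Checking both conditions:
  Rosa (age=53, score=77) -> YES
  Bob (age=41, score=81) -> YES
  Quinn (age=56, score=81) -> YES
  Wendy (age=33, score=52) -> no
  Amir (age=53, score=62) -> no
  Vic (age=46, score=69) -> no
  Alice (age=41, score=65) -> no
  Xander (age=55, score=93) -> YES
  Pete (age=45, score=80) -> YES


ANSWER: Rosa, Bob, Quinn, Xander, Pete


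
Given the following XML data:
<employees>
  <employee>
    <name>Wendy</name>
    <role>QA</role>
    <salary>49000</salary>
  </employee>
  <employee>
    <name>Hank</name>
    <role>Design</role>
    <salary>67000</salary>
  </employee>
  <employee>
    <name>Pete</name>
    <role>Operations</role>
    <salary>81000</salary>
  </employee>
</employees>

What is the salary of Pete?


Searching for <employee> with <name>Pete</name>
Found at position 3
<salary>81000</salary>

ANSWER: 81000


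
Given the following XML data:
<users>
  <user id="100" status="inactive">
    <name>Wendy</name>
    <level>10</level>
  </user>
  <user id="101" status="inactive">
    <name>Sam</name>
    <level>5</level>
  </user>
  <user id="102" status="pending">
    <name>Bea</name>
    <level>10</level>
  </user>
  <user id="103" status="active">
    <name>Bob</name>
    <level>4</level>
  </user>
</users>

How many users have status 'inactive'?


Counting users with status='inactive':
  Wendy (id=100) -> MATCH
  Sam (id=101) -> MATCH
Count: 2

ANSWER: 2


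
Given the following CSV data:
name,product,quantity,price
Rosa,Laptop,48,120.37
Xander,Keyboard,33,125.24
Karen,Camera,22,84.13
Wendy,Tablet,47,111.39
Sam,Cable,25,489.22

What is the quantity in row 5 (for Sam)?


Row 5: Sam
Column 'quantity' = 25

ANSWER: 25


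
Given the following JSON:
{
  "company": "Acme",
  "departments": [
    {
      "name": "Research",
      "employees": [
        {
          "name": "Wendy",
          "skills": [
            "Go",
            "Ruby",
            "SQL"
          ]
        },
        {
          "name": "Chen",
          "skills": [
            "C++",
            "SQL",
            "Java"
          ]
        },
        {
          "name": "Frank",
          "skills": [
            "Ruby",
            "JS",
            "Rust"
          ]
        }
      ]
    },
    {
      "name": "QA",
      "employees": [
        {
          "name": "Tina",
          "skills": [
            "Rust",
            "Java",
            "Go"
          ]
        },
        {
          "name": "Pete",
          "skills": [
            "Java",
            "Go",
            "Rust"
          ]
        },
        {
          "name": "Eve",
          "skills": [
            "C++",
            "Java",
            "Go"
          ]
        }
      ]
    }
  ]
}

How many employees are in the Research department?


Path: departments[0].employees
Count: 3

ANSWER: 3


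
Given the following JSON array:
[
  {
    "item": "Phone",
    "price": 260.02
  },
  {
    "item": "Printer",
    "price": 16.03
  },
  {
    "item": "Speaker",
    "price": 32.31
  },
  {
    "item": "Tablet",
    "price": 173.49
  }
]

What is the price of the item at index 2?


Array index 2 -> Speaker
price = 32.31

ANSWER: 32.31


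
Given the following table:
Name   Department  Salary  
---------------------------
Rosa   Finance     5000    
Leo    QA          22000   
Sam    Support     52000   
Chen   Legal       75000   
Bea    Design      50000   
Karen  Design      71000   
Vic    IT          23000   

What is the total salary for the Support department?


Support department members:
  Sam: 52000
Total = 52000 = 52000

ANSWER: 52000


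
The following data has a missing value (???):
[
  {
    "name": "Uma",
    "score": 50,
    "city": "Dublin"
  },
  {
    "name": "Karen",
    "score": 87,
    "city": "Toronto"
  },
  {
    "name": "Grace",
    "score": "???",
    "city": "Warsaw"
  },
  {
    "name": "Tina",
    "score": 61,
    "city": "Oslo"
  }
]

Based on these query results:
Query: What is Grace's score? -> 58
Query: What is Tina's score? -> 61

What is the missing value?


The missing value is Grace's score
From query: Grace's score = 58

ANSWER: 58


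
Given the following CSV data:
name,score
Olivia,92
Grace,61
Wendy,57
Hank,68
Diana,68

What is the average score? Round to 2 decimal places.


Scores: 92, 61, 57, 68, 68
Sum = 346
Count = 5
Average = 346 / 5 = 69.20

ANSWER: 69.20


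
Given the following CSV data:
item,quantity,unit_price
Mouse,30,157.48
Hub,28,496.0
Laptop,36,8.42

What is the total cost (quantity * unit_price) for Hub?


Row: Hub
quantity = 28
unit_price = 496.0
total = 28 * 496.0 = 13888.0

ANSWER: 13888.0


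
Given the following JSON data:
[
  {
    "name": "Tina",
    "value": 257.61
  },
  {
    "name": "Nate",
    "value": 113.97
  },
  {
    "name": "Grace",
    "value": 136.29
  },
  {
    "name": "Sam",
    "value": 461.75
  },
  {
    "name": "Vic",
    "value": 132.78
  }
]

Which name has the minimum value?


Comparing values:
  Tina: 257.61
  Nate: 113.97
  Grace: 136.29
  Sam: 461.75
  Vic: 132.78
Minimum: Nate (113.97)

ANSWER: Nate


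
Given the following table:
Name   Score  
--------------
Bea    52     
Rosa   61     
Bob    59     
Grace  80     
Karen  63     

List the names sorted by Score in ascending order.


Sorting by Score (ascending):
  Bea: 52
  Bob: 59
  Rosa: 61
  Karen: 63
  Grace: 80


ANSWER: Bea, Bob, Rosa, Karen, Grace


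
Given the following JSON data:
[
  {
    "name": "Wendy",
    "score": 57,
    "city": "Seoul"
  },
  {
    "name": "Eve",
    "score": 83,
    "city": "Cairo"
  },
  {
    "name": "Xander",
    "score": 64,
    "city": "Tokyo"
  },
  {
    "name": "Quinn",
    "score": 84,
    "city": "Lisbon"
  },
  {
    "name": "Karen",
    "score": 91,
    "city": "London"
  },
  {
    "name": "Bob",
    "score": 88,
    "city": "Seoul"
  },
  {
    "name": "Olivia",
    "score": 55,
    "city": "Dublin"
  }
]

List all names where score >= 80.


Filtering records where score >= 80:
  Wendy (score=57) -> no
  Eve (score=83) -> YES
  Xander (score=64) -> no
  Quinn (score=84) -> YES
  Karen (score=91) -> YES
  Bob (score=88) -> YES
  Olivia (score=55) -> no


ANSWER: Eve, Quinn, Karen, Bob


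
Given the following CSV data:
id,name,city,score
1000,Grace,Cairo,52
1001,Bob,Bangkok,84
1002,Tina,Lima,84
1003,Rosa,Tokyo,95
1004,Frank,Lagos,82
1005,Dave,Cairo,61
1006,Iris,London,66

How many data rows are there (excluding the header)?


Counting rows (excluding header):
Header: id,name,city,score
Data rows: 7

ANSWER: 7


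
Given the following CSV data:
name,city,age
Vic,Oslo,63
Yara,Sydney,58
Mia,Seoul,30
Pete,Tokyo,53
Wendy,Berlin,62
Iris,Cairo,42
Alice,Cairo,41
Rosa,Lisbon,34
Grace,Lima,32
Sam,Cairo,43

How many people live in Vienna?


Scanning city column for 'Vienna':
Total matches: 0

ANSWER: 0
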